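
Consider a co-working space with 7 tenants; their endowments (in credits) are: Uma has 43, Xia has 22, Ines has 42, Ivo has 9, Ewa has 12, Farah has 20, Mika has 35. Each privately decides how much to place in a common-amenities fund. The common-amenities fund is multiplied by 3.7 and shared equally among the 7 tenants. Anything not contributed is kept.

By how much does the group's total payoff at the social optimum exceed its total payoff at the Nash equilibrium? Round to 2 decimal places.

The private return per contributed unit is 3.7/7 = 0.5286 < 1 for every player regardless of endowment, so the Nash equilibrium is zero contribution and the group total is Σ E_j = 43 + 22 + 42 + 9 + 12 + 20 + 35 = 183.
Each contributed unit returns 3.700 to the group, so the social optimum is full contribution by everyone: group total = 3.700 × 183 = 677.10.
Efficiency loss = (3.700 − 1) × 183 = 494.10.

494.10 credits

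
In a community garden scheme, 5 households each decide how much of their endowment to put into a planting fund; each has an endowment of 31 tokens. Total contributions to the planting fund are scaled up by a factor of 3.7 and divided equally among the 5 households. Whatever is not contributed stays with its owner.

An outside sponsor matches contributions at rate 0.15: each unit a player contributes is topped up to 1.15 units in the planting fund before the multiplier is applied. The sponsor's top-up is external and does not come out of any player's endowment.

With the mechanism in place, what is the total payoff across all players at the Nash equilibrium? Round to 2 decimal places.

155.00 tokens

With the mechanism, a contributed unit returns 3.7 × 1.15 / 5 = 0.8510 per unit of net cost — still below 1 — so contributing 0 remains dominant for every player.
Everyone keeps their endowment and the group total is 5 × 31 = 155.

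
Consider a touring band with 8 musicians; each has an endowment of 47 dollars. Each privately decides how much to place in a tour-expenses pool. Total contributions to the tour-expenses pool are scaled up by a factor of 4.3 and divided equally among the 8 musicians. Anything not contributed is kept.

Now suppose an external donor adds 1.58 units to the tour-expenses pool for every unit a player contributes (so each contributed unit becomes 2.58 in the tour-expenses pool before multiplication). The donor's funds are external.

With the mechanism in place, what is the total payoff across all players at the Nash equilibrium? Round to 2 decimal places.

Under the mechanism each unit contributed yields 4.3 × 2.58 / 8 = 1.3868 back to its contributor per unit of net cost, which exceeds 1, making full contribution the dominant choice for everyone.
At the Nash equilibrium everyone contributes 47. Group total payoff = 4.3 × 2.58 × 376 = 4171.34.

4171.34 dollars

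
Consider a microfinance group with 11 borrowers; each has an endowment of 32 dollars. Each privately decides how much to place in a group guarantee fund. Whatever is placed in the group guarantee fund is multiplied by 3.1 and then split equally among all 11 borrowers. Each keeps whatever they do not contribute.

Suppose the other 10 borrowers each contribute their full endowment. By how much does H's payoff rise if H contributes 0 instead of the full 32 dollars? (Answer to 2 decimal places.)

Switching from a contribution of 32 to 0 lets H keep an extra 32 dollars, but lowers the group guarantee fund by 32, which costs H their own share of that drop: 3.1/11 × 32 = 9.02.
Net gain = 32 − 9.02 = 22.98. The private return per contributed unit (0.2818) is below 1, so free-riding is indeed the best response regardless of what the others do.

22.98 dollars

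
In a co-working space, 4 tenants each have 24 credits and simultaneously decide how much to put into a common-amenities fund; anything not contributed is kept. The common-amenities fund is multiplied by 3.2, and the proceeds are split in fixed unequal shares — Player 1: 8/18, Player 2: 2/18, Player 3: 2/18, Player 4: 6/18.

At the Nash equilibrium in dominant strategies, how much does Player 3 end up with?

Each unit j contributes comes back to j as 3.2 × (j's share), so j prefers to contribute only if that share exceeds 1/3.2 = 0.3125; otherwise keeping the unit dominates.
The shares above 0.3125 belong to Player 1 and Player 4, contributing 24 each; the remaining 2 contribute 0. Total contributed: 48.
Player 3 keeps 24 and receives 3.2 × 48 × 2/18 = 17.07 from the common-amenities fund, for a payoff of 41.07.

41.07 credits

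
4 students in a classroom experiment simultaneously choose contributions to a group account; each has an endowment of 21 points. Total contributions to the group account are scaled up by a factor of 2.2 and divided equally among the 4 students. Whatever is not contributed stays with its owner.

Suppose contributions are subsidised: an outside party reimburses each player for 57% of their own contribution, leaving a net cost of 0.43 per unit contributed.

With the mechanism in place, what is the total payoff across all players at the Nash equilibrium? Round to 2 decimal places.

232.68 points

With the mechanism, a contributed unit returns (2.2/4) / 0.43 = 1.2791 per unit of net cost to the contributor — now above 1 — so contributing fully is weakly dominant for every player.
At the Nash equilibrium everyone contributes 21. Group total payoff = 4 × (21 × 0.57 + 2.2 × 21) = 232.68.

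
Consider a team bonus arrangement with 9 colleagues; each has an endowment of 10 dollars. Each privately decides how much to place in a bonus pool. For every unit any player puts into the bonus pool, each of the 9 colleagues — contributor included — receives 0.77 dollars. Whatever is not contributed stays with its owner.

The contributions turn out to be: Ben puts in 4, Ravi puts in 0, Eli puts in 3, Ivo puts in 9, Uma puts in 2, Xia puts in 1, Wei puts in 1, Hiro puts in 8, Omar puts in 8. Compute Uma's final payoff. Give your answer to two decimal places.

Total contributed: 4 + 0 + 3 + 9 + 2 + 1 + 1 + 8 + 8 = 36.
Each receives 0.77 × 36 = 27.72 from the bonus pool.
Uma keeps 10 − 2 = 8, so Uma's payoff is 8 + 27.72 = 35.72.

35.72 dollars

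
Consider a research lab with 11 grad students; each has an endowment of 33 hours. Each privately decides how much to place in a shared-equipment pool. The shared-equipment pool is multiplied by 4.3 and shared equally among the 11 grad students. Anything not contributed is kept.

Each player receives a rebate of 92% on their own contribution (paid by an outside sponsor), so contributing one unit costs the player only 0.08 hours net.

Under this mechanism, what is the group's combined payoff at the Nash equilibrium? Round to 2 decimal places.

Under the mechanism each unit contributed yields (4.3/11) / 0.08 = 4.8864 back to its contributor per unit of net cost, which exceeds 1, making full contribution the dominant choice for everyone.
At the Nash equilibrium everyone contributes 33. Group total payoff = 11 × (33 × 0.92 + 4.3 × 33) = 1894.86.

1894.86 hours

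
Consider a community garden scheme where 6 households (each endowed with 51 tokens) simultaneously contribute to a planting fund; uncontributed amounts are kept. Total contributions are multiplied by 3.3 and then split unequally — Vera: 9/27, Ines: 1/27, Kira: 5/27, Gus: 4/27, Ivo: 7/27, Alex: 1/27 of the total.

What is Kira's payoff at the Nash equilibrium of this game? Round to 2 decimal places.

82.17 tokens

Each unit j contributes comes back to j as 3.3 × (j's share), so j prefers to contribute only if that share exceeds 1/3.3 = 0.3030; otherwise keeping the unit dominates.
Vera alone (share 9/27) is above the threshold, contributing 51; the remaining 5 contribute 0. Total contributed: 51.
Kira keeps 51 and receives 3.3 × 51 × 5/27 = 31.17 from the planting fund, for a payoff of 82.17.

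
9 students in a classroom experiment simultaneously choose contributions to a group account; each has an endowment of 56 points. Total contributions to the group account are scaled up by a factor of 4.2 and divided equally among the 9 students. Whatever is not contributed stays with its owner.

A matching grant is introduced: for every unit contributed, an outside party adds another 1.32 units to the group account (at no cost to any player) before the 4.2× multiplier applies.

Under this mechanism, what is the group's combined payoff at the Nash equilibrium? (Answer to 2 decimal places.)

4910.98 points

With the mechanism, a contributed unit returns 4.2 × 2.32 / 9 = 1.0827 per unit of net cost to the contributor — now above 1 — so contributing fully is weakly dominant for every player.
At the Nash equilibrium everyone contributes 56. Group total payoff = 4.2 × 2.32 × 504 = 4910.98.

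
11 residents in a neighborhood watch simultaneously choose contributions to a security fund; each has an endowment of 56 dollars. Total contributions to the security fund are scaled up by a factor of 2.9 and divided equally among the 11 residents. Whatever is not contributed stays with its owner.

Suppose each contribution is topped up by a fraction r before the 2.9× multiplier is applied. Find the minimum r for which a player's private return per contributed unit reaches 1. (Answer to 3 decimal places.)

2.793

With matching at rate r, one contributed unit becomes (1 + r) in the security fund and returns 2.9 × (1 + r) / 11 to the contributor.
Setting this equal to 1: 1 + r = 11/2.9 = 3.7931.
So the minimum matching rate is r = 3.7931 − 1 = 2.793.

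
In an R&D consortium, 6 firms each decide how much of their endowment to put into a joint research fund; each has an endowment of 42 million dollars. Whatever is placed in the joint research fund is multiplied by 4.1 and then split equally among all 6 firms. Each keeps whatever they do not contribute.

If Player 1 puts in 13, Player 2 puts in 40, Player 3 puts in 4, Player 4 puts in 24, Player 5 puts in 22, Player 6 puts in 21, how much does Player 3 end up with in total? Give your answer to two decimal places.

Total contributed: 13 + 40 + 4 + 24 + 22 + 21 = 124.
Each receives 4.1 × 124 / 6 = 84.73 from the joint research fund.
Player 3 keeps 42 − 4 = 38, so Player 3's payoff is 38 + 84.73 = 122.73.

122.73 million dollars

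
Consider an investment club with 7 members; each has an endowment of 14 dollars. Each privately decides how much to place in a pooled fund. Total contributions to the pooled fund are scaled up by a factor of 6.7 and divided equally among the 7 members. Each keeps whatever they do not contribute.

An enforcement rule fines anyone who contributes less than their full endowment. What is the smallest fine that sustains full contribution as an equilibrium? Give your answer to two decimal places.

0.60 dollars

Given the others contribute fully, the best deviation is to contribute 0 (any partial contribution still incurs the fine and gives up units whose private return 0.9571 is below 1).
Deviating from 14 to 0 saves 14 dollars but forfeits the deviator's share of the drop in the pooled fund: 6.7/7 × 14 = 13.40.
So the deviation gain is 14 − 13.40 = 0.60, and the fine must be at least 0.60 dollars to wipe it out.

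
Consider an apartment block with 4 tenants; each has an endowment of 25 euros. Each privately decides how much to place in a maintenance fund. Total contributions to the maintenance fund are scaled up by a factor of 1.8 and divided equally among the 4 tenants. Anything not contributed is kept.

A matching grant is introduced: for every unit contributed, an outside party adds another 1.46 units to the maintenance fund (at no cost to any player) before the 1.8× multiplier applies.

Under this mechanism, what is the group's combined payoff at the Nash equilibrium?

The effective private return per unit is now 1.8 × 2.46 / 4 = 1.1070 > 1, so every player's dominant strategy flips to full contribution.
At the Nash equilibrium everyone contributes 25. Group total payoff = 1.8 × 2.46 × 100 = 442.80.

442.80 euros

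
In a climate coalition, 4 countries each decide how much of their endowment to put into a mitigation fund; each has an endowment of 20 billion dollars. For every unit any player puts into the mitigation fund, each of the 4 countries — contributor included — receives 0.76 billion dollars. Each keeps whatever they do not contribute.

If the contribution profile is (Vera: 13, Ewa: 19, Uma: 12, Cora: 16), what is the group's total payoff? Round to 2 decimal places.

Total contributed: 13 + 19 + 12 + 16 = 60; total kept: 4 × 20 − 60 = 20.
The mitigation fund pays out 0.76 × 4 × 60 = 182.40 in aggregate.
Group total = 20 + 182.40 = 202.40.

202.40 billion dollars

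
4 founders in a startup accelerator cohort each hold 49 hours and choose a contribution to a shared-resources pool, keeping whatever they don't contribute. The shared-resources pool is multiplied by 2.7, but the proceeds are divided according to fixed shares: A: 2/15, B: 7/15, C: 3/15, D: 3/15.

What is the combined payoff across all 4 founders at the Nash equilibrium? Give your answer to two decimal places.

279.30 hours

Each unit j contributes comes back to j as 2.7 × (j's share), so j prefers to contribute only if that share exceeds 1/2.7 = 0.3704; otherwise keeping the unit dominates.
B alone (share 7/15) is above the threshold, contributing 49; the remaining 3 contribute 0. Total contributed: 49.
The shared-resources pool pays out 2.7 × 49 = 132.30 in total (split across the unequal shares, but the aggregate is all that matters for the group sum).
The 3 free-riders keep 49 each, adding 147. Group total = 147 + 132.30 = 279.30.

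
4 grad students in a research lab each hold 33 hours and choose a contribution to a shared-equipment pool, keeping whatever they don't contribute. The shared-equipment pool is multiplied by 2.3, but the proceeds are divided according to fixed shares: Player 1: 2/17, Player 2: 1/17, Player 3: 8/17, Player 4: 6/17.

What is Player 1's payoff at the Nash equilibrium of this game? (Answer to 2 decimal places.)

Player j's private return per contributed unit is 2.3 × (j's share). Contributing is weakly dominant for j when that share is at least 1/2.3 = 0.4348, and contributing 0 is dominant otherwise.
Player 3 alone (share 8/17) is above the threshold, contributing 33; the remaining 3 contribute 0. Total contributed: 33.
Player 1 keeps 33 and receives 2.3 × 33 × 2/17 = 8.93 from the shared-equipment pool, for a payoff of 41.93.

41.93 hours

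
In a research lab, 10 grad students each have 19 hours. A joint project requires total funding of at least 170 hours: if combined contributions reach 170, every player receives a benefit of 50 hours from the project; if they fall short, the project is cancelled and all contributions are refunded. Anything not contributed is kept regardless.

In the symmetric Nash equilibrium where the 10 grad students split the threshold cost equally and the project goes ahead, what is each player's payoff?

52 hours

Equal share of the threshold: 170/10 = 17.
At this profile no one gains by cutting their contribution: any cut drops the total below 170, the project is cancelled, contributions are refunded, and the deviator ends with 19, which is less than 19 − 17 + 50 = 52. Contributing more than 17 just wastes the excess. So contributing exactly 17 is a best response.
Each player's payoff: 19 − 17 + 50 = 52.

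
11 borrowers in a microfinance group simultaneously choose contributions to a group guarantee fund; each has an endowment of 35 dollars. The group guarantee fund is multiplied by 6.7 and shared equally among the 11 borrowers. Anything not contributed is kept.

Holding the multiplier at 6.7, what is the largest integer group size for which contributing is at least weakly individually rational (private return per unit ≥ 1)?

Private return per unit is 6.7/(group size), which is ≥ 1 whenever the group size is ≤ 6.7.
The largest such integer is 6.

6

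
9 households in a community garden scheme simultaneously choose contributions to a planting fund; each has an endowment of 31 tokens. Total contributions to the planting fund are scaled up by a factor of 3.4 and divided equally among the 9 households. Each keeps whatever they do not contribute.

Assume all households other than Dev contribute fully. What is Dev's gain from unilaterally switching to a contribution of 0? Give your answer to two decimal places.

Switching from a contribution of 31 to 0 lets Dev keep an extra 31 tokens, but lowers the planting fund by 31, which costs Dev their own share of that drop: 3.4/9 × 31 = 11.71.
Net gain = 31 − 11.71 = 19.29. The private return per contributed unit (0.3778) is below 1, so free-riding is indeed the best response regardless of what the others do.

19.29 tokens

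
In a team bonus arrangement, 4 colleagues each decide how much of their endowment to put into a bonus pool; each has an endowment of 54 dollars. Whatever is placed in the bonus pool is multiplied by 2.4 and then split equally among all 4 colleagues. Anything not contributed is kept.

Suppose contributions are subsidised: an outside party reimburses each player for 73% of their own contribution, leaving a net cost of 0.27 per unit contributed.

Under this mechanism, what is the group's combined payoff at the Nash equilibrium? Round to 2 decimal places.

676.08 dollars

With the mechanism, a contributed unit returns (2.4/4) / 0.27 = 2.2222 per unit of net cost to the contributor — now above 1 — so contributing fully is weakly dominant for every player.
So the Nash equilibrium is full contribution by all 4; the group earns 4 × (54 × 0.73 + 2.4 × 54) = 676.08.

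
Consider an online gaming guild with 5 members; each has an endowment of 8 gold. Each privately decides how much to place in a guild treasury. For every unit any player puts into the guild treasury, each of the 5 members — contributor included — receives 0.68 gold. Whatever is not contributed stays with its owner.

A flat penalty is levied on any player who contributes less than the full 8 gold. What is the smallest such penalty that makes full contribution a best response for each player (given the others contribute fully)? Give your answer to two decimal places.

2.56 gold

Given the others contribute fully, the best deviation is to contribute 0 (any partial contribution still incurs the fine and gives up units whose private return 0.68 is below 1).
Deviating from 8 to 0 saves 8 gold but forfeits the deviator's share of the drop in the guild treasury: 0.68 × 8 = 5.44.
So the deviation gain is 8 − 5.44 = 2.56, and the fine must be at least 2.56 gold to wipe it out.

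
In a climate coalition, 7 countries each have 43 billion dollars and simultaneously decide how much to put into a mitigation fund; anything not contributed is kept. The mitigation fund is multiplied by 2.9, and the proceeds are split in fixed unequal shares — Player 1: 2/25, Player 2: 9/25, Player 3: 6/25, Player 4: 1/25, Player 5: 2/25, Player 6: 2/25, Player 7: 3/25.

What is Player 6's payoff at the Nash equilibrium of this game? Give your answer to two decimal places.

52.98 billion dollars

A player with share s gets back 2.9·s per unit contributed, so full contribution is dominant for anyone with s > 1/2.9 = 0.3448 and zero contribution is dominant for anyone below.
Only Player 2 (9/25) clears that bar, contributing 43; the remaining 6 contribute 0. Total contributed: 43.
Player 6 keeps 43 and receives 2.9 × 43 × 2/25 = 9.98 from the mitigation fund, for a payoff of 52.98.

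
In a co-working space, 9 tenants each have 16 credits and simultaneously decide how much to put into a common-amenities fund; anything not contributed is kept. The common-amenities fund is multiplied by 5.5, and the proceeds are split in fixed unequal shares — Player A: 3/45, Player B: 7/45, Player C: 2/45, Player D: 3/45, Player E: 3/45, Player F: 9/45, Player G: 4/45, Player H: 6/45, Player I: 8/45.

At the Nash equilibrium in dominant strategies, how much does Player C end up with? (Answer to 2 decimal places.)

19.91 credits

Player j's private return per contributed unit is 5.5 × (j's share). Contributing is weakly dominant for j when that share is at least 1/5.5 = 0.1818, and contributing 0 is dominant otherwise.
Only Player F (9/45) clears that bar, contributing 16; the remaining 8 contribute 0. Total contributed: 16.
Player C keeps 16 and receives 5.5 × 16 × 2/45 = 3.91 from the common-amenities fund, for a payoff of 19.91.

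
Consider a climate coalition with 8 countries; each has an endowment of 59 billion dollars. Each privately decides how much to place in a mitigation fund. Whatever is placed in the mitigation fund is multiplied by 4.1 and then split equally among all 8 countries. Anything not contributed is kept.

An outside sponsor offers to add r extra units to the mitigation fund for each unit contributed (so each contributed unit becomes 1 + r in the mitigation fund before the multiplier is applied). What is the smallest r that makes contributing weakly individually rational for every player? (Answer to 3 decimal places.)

0.951

With matching at rate r, one contributed unit becomes (1 + r) in the mitigation fund and returns 4.1 × (1 + r) / 8 to the contributor.
Setting this equal to 1: 1 + r = 8/4.1 = 1.9512.
So the minimum matching rate is r = 1.9512 − 1 = 0.951.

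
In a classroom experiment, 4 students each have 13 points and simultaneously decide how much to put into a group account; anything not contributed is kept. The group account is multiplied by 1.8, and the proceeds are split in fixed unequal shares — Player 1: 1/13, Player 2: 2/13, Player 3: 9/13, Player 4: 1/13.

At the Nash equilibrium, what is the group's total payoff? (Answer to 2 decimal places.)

Player j's private return per contributed unit is 1.8 × (j's share). Contributing is weakly dominant for j when that share is at least 1/1.8 = 0.5556, and contributing 0 is dominant otherwise.
Player 3 alone (share 9/13) is above the threshold, contributing 13; the remaining 3 contribute 0. Total contributed: 13.
The group account pays out 1.8 × 13 = 23.40 in total (split across the unequal shares, but the aggregate is all that matters for the group sum).
The 3 free-riders keep 13 each, adding 39. Group total = 39 + 23.40 = 62.40.

62.40 points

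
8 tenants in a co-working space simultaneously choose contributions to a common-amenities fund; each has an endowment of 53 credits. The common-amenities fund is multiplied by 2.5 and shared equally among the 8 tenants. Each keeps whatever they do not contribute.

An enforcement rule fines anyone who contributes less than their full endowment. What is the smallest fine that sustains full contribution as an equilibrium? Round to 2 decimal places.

Given the others contribute fully, the best deviation is to contribute 0 (any partial contribution still incurs the fine and gives up units whose private return 0.3125 is below 1).
Deviating from 53 to 0 saves 53 credits but forfeits the deviator's share of the drop in the common-amenities fund: 2.5/8 × 53 = 16.56.
So the deviation gain is 53 − 16.56 = 36.44, and the fine must be at least 36.44 credits to wipe it out.

36.44 credits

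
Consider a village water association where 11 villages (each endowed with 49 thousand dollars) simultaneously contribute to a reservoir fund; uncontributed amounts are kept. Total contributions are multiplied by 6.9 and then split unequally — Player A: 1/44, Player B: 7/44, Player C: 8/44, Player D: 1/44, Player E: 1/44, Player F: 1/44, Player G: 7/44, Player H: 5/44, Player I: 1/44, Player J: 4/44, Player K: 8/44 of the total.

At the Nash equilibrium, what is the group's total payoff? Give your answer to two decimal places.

Player j's private return per contributed unit is 6.9 × (j's share). Contributing is weakly dominant for j when that share is at least 1/6.9 = 0.1449, and contributing 0 is dominant otherwise.
The shares above 0.1449 belong to Player B, Player C, Player G and Player K, contributing 49 each; the remaining 7 contribute 0. Total contributed: 196.
The reservoir fund pays out 6.9 × 196 = 1352.40 in total (split across the unequal shares, but the aggregate is all that matters for the group sum).
The 7 free-riders keep 49 each, adding 343. Group total = 343 + 1352.40 = 1695.40.

1695.40 thousand dollars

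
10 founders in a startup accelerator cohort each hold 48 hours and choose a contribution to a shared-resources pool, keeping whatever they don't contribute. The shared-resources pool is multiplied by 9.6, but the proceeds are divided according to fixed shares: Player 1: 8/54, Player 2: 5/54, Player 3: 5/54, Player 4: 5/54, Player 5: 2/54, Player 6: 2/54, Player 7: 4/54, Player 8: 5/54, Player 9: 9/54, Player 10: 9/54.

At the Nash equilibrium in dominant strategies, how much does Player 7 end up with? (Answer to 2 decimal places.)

150.40 hours

A player with share s gets back 9.6·s per unit contributed, so full contribution is dominant for anyone with s > 1/9.6 = 0.1042 and zero contribution is dominant for anyone below.
The shares above 0.1042 belong to Player 1, Player 9 and Player 10, contributing 48 each; the remaining 7 contribute 0. Total contributed: 144.
Player 7 keeps 48 and receives 9.6 × 144 × 4/54 = 102.40 from the shared-resources pool, for a payoff of 150.40.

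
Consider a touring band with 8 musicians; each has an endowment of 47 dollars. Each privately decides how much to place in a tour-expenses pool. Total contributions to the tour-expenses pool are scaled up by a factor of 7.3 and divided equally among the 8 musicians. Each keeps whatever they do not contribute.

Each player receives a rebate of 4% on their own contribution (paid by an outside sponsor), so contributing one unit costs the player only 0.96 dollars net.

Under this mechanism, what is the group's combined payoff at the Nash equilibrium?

376.00 dollars

With the mechanism, a contributed unit returns (7.3/8) / 0.96 = 0.9505 per unit of net cost — still below 1 — so contributing 0 remains dominant for every player.
Everyone keeps their endowment and the group total is 8 × 47 = 376.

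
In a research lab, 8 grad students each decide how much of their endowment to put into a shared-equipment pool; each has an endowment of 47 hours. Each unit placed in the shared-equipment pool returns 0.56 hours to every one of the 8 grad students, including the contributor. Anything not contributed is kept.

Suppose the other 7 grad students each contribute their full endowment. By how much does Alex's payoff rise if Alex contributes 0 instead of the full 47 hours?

20.68 hours

Switching from a contribution of 47 to 0 lets Alex keep an extra 47 hours, but lowers the shared-equipment pool by 47, which costs Alex their own share of that drop: 0.56 × 47 = 26.32.
Net gain = 47 − 26.32 = 20.68. The private return per contributed unit (0.56) is below 1, so free-riding is indeed the best response regardless of what the others do.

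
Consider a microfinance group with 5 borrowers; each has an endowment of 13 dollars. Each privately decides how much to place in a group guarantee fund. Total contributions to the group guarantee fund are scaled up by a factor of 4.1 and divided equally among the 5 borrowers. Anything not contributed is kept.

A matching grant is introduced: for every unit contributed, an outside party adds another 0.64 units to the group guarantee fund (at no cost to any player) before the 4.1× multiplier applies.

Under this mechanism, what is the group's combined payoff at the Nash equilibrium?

437.06 dollars

With the mechanism, a contributed unit returns 4.1 × 1.64 / 5 = 1.3448 per unit of net cost to the contributor — now above 1 — so contributing fully is weakly dominant for every player.
So the Nash equilibrium is full contribution by all 5; the group earns 4.1 × 1.64 × 65 = 437.06.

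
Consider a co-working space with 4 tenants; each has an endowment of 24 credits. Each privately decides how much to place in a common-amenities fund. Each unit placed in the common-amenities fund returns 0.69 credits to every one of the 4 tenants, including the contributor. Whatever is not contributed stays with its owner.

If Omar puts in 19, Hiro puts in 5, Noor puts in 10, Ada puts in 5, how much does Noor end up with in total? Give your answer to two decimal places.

40.91 credits

Total contributed: 19 + 5 + 10 + 5 = 39.
Each receives 0.69 × 39 = 26.91 from the common-amenities fund.
Noor keeps 24 − 10 = 14, so Noor's payoff is 14 + 26.91 = 40.91.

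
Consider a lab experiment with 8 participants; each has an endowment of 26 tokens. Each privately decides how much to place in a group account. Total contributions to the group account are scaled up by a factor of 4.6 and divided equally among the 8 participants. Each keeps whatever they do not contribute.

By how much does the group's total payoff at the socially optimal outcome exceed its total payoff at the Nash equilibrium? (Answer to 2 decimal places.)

748.80 tokens

Each contributed unit returns 4.6/8 = 0.5750 to its contributor — below 1 — so contributing 0 is dominant for every player. At the Nash equilibrium everyone keeps their 26, and the group total is 8 × 26 = 208.
Each contributed unit returns 4.600 to the group as a whole (0.5750 to each of 8 players), which exceeds 1, so the social optimum is full contribution: group total = 4.600 × 208 = 956.80.
Efficiency loss = 956.80 − 208 = 748.80.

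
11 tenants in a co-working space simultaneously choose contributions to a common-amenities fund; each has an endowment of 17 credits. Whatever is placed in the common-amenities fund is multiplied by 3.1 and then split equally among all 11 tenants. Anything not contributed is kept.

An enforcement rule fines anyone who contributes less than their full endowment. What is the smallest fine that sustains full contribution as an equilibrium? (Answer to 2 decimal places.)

12.21 credits

Given the others contribute fully, the best deviation is to contribute 0 (any partial contribution still incurs the fine and gives up units whose private return 0.2818 is below 1).
Deviating from 17 to 0 saves 17 credits but forfeits the deviator's share of the drop in the common-amenities fund: 3.1/11 × 17 = 4.79.
So the deviation gain is 17 − 4.79 = 12.21, and the fine must be at least 12.21 credits to wipe it out.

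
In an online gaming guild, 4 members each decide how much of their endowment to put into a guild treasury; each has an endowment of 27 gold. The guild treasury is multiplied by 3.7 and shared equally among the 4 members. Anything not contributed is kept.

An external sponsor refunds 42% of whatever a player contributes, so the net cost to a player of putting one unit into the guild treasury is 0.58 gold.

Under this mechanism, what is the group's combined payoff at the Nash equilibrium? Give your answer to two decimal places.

444.96 gold

With the mechanism, a contributed unit returns (3.7/4) / 0.58 = 1.5948 per unit of net cost to the contributor — now above 1 — so contributing fully is weakly dominant for every player.
At the Nash equilibrium everyone contributes 27. Group total payoff = 4 × (27 × 0.42 + 3.7 × 27) = 444.96.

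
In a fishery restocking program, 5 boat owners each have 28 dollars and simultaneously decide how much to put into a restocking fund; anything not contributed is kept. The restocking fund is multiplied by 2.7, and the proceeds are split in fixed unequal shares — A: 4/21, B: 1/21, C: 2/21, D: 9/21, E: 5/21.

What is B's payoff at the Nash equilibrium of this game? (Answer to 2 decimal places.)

31.60 dollars

Player j's private return per contributed unit is 2.7 × (j's share). Contributing is weakly dominant for j when that share is at least 1/2.7 = 0.3704, and contributing 0 is dominant otherwise.
Only D (9/21) clears that bar, contributing 28; the remaining 4 contribute 0. Total contributed: 28.
B keeps 28 and receives 2.7 × 28 × 1/21 = 3.60 from the restocking fund, for a payoff of 31.60.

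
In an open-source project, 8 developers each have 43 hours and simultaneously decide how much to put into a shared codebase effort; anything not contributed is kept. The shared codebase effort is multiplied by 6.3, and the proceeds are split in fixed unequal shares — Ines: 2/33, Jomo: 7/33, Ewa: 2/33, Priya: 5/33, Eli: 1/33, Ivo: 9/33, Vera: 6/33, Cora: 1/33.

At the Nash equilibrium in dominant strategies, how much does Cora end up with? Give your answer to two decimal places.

A player with share s gets back 6.3·s per unit contributed, so full contribution is dominant for anyone with s > 1/6.3 = 0.1587 and zero contribution is dominant for anyone below.
Jomo, Ivo and Vera are above the threshold, contributing 43 each; the remaining 5 contribute 0. Total contributed: 129.
Cora keeps 43 and receives 6.3 × 129 × 1/33 = 24.63 from the shared codebase effort, for a payoff of 67.63.

67.63 hours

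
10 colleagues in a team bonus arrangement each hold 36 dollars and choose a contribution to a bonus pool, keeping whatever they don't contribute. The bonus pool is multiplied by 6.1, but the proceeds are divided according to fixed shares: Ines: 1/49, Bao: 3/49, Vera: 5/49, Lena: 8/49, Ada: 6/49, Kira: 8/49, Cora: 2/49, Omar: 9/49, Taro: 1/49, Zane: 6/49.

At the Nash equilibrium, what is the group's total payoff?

543.60 dollars

Each unit j contributes comes back to j as 6.1 × (j's share), so j prefers to contribute only if that share exceeds 1/6.1 = 0.1639; otherwise keeping the unit dominates.
The only share above 0.1639 is Omar's 9/49, contributing 36; the remaining 9 contribute 0. Total contributed: 36.
The bonus pool pays out 6.1 × 36 = 219.60 in total (split across the unequal shares, but the aggregate is all that matters for the group sum).
The 9 free-riders keep 36 each, adding 324. Group total = 324 + 219.60 = 543.60.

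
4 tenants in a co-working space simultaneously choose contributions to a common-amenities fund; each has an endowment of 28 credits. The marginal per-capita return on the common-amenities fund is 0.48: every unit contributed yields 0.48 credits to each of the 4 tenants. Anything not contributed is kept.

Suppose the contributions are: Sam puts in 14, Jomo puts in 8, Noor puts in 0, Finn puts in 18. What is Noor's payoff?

Total contributed: 14 + 8 + 0 + 18 = 40.
Each receives 0.48 × 40 = 19.20 from the common-amenities fund.
Noor keeps 28 − 0 = 28, so Noor's payoff is 28 + 19.20 = 47.20.

47.20 credits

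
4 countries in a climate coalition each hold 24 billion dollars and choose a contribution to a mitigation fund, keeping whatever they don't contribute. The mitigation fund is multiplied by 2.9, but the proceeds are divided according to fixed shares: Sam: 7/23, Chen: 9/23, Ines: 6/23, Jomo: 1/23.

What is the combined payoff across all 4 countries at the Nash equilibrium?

141.60 billion dollars

Player j's private return per contributed unit is 2.9 × (j's share). Contributing is weakly dominant for j when that share is at least 1/2.9 = 0.3448, and contributing 0 is dominant otherwise.
Chen alone (share 9/23) is above the threshold, contributing 24; the remaining 3 contribute 0. Total contributed: 24.
The mitigation fund pays out 2.9 × 24 = 69.60 in total (split across the unequal shares, but the aggregate is all that matters for the group sum).
The 3 free-riders keep 24 each, adding 72. Group total = 72 + 69.60 = 141.60.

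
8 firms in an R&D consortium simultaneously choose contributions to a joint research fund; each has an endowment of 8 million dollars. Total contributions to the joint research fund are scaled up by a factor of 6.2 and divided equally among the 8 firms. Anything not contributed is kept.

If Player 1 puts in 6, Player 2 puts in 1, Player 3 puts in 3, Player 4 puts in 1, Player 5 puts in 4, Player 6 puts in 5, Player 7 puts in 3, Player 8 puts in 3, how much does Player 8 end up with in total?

Total contributed: 6 + 1 + 3 + 1 + 4 + 5 + 3 + 3 = 26.
Each receives 6.2 × 26 / 8 = 20.15 from the joint research fund.
Player 8 keeps 8 − 3 = 5, so Player 8's payoff is 5 + 20.15 = 25.15.

25.15 million dollars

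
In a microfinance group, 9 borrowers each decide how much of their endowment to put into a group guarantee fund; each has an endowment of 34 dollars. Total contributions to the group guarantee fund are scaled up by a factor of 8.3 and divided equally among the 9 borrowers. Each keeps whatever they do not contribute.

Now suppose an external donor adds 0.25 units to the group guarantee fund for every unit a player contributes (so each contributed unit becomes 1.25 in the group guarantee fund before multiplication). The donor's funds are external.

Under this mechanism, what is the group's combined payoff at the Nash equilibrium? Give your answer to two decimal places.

With the mechanism, a contributed unit returns 8.3 × 1.25 / 9 = 1.1528 per unit of net cost to the contributor — now above 1 — so contributing fully is weakly dominant for every player.
So the Nash equilibrium is full contribution by all 9; the group earns 8.3 × 1.25 × 306 = 3174.75.

3174.75 dollars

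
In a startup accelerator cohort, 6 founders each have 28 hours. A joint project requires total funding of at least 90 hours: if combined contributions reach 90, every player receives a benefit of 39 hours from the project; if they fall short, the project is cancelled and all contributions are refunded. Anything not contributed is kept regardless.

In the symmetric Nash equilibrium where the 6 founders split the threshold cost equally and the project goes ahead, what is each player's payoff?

52 hours

Equal share of the threshold: 90/6 = 15.
At this profile no one gains by cutting their contribution: any cut drops the total below 90, the project is cancelled, contributions are refunded, and the deviator ends with 28, which is less than 28 − 15 + 39 = 52. Contributing more than 15 just wastes the excess. So contributing exactly 15 is a best response.
Each player's payoff: 28 − 15 + 39 = 52.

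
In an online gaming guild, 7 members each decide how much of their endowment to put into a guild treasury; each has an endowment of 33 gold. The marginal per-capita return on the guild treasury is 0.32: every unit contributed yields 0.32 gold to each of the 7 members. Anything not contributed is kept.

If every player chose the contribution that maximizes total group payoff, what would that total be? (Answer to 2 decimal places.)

Each contributed unit returns 2.240 to the group as a whole (0.32 to each of 7 players), which exceeds 1, so the social optimum is full contribution: group total = 2.240 × 231 = 517.44.

517.44 gold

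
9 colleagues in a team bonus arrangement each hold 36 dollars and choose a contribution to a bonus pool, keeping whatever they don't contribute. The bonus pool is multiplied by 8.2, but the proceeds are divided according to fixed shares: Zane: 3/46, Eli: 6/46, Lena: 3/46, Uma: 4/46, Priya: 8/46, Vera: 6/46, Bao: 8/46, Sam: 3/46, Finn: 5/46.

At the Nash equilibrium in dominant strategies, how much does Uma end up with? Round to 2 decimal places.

138.68 dollars

A player with share s gets back 8.2·s per unit contributed, so full contribution is dominant for anyone with s > 1/8.2 = 0.1220 and zero contribution is dominant for anyone below.
The shares above 0.1220 belong to Eli, Priya, Vera and Bao, contributing 36 each; the remaining 5 contribute 0. Total contributed: 144.
Uma keeps 36 and receives 8.2 × 144 × 4/46 = 102.68 from the bonus pool, for a payoff of 138.68.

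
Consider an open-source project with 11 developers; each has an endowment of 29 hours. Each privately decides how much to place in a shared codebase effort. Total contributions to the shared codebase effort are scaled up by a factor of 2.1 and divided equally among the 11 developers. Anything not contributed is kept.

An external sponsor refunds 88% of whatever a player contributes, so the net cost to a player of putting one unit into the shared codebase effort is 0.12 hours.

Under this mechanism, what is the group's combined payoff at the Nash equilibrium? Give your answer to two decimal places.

The effective private return per unit is now (2.1/11) / 0.12 = 1.5909 > 1, so every player's dominant strategy flips to full contribution.
So the Nash equilibrium is full contribution by all 11; the group earns 11 × (29 × 0.88 + 2.1 × 29) = 950.62.

950.62 hours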